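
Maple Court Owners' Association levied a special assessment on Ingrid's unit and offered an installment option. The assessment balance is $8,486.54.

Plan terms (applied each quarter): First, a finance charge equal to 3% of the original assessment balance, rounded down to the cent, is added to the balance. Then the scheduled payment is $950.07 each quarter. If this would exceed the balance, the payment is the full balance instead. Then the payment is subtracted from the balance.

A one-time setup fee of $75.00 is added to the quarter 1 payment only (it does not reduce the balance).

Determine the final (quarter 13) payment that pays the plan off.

$395.37

Quarter 1: opening $8,486.54; interest $254.59 → $8,741.13; payment $950.07 (+ $75.00 fee); balance $7,791.06
Quarter 2: opening $7,791.06; interest $254.59 → $8,045.65; payment $950.07; balance $7,095.58
Quarter 3: opening $7,095.58; interest $254.59 → $7,350.17; payment $950.07; balance $6,400.10
Quarter 4: opening $6,400.10; interest $254.59 → $6,654.69; payment $950.07; balance $5,704.62
Quarter 5: opening $5,704.62; interest $254.59 → $5,959.21; payment $950.07; balance $5,009.14
Quarter 6: opening $5,009.14; interest $254.59 → $5,263.73; payment $950.07; balance $4,313.66
Quarter 7: opening $4,313.66; interest $254.59 → $4,568.25; payment $950.07; balance $3,618.18
Quarter 8: opening $3,618.18; interest $254.59 → $3,872.77; payment $950.07; balance $2,922.70
Quarter 9: opening $2,922.70; interest $254.59 → $3,177.29; payment $950.07; balance $2,227.22
Quarter 10: opening $2,227.22; interest $254.59 → $2,481.81; payment $950.07; balance $1,531.74
Quarter 11: opening $1,531.74; interest $254.59 → $1,786.33; payment $950.07; balance $836.26
Quarter 12: opening $836.26; interest $254.59 → $1,090.85; payment $950.07; balance $140.78
Quarter 13: opening $140.78; interest $254.59 → $395.37; payment $395.37; balance $0.00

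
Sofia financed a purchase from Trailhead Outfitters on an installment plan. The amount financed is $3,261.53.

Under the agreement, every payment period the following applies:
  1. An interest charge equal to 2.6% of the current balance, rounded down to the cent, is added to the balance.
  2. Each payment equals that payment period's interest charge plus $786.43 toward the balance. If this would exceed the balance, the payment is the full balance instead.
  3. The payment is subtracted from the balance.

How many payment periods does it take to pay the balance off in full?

# | Opening | Interest | Payment | End bal
1 | $3,261.53 | $84.79 | $871.22 | $2,475.10
2 | $2,475.10 | $64.35 | $850.78 | $1,688.67
3 | $1,688.67 | $43.90 | $830.33 | $902.24
4 | $902.24 | $23.45 | $809.88 | $115.81
5 | $115.81 | $3.01 | $118.82 | $0.00
Balance reaches $0.00 in payment period 5.

5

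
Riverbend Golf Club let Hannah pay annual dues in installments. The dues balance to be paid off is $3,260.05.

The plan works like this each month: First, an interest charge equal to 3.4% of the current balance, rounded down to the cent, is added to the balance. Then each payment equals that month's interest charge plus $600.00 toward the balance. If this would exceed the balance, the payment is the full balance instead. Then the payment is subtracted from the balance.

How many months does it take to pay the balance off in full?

6

Month 1: opening $3,260.05; interest $110.84 → $3,370.89; payment $710.84; balance $2,660.05
Month 2: opening $2,660.05; interest $90.44 → $2,750.49; payment $690.44; balance $2,060.05
Month 3: opening $2,060.05; interest $70.04 → $2,130.09; payment $670.04; balance $1,460.05
Month 4: opening $1,460.05; interest $49.64 → $1,509.69; payment $649.64; balance $860.05
Month 5: opening $860.05; interest $29.24 → $889.29; payment $629.24; balance $260.05
Month 6: opening $260.05; interest $8.84 → $268.89; payment $268.89; balance $0.00
Balance reaches $0.00 in month 6.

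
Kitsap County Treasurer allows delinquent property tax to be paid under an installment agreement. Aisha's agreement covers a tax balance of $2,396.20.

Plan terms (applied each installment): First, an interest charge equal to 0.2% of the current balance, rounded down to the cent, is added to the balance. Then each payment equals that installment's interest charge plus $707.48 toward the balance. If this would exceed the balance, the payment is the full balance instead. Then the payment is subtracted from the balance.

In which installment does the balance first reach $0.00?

4

Installment 1: $2,396.20 +$4.79 interest = $2,400.99; pay $712.27 → $1,688.72
Installment 2: $1,688.72 +$3.37 interest = $1,692.09; pay $710.85 → $981.24
Installment 3: $981.24 +$1.96 interest = $983.20; pay $709.44 → $273.76
Installment 4: $273.76 +$0.54 interest = $274.30; pay $274.30 → $0.00
Balance reaches $0.00 in installment 4.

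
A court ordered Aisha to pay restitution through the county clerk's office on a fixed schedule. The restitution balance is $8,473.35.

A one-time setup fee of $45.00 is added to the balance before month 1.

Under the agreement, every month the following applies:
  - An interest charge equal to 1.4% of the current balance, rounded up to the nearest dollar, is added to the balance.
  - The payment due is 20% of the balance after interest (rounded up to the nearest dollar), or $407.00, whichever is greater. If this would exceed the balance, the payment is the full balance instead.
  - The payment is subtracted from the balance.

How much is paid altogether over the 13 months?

Month 1: $8,518.35 +$120.00 interest = $8,638.35; pay $1,728.00 → $6,910.35
Month 2: $6,910.35 +$97.00 interest = $7,007.35; pay $1,402.00 → $5,605.35
Month 3: $5,605.35 +$79.00 interest = $5,684.35; pay $1,137.00 → $4,547.35
Month 4: $4,547.35 +$64.00 interest = $4,611.35; pay $923.00 → $3,688.35
Month 5: $3,688.35 +$52.00 interest = $3,740.35; pay $749.00 → $2,991.35
Month 6: $2,991.35 +$42.00 interest = $3,033.35; pay $607.00 → $2,426.35
Month 7: $2,426.35 +$34.00 interest = $2,460.35; pay $493.00 → $1,967.35
Month 8: $1,967.35 +$28.00 interest = $1,995.35; pay $407.00 → $1,588.35
Month 9: $1,588.35 +$23.00 interest = $1,611.35; pay $407.00 → $1,204.35
Month 10: $1,204.35 +$17.00 interest = $1,221.35; pay $407.00 → $814.35
Month 11: $814.35 +$12.00 interest = $826.35; pay $407.00 → $419.35
Month 12: $419.35 +$6.00 interest = $425.35; pay $407.00 → $18.35
Month 13: $18.35 +$1.00 interest = $19.35; pay $19.35 → $0.00
Total paid: $9,093.35

$9,093.35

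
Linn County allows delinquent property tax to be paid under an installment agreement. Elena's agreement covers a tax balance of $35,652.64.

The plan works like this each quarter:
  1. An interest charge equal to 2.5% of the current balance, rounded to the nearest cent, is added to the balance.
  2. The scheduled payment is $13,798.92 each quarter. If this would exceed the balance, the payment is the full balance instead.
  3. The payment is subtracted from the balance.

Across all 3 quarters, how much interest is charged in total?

$1,697.82

Quarter 1: $35,652.64 +$891.32 interest = $36,543.96; pay $13,798.92 → $22,745.04
Quarter 2: $22,745.04 +$568.63 interest = $23,313.67; pay $13,798.92 → $9,514.75
Quarter 3: $9,514.75 +$237.87 interest = $9,752.62; pay $9,752.62 → $0.00
Total interest: $891.32 + $568.63 + $237.87 = $1,697.82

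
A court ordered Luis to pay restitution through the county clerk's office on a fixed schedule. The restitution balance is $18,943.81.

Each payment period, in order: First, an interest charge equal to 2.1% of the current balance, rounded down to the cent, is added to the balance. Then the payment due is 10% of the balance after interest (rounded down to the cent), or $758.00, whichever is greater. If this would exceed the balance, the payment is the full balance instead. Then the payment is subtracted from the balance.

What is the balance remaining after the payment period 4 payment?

Payment period 1: opening $18,943.81; interest $397.82 → $19,341.63; payment $1,934.16; balance $17,407.47
Payment period 2: opening $17,407.47; interest $365.55 → $17,773.02; payment $1,777.30; balance $15,995.72
Payment period 3: opening $15,995.72; interest $335.91 → $16,331.63; payment $1,633.16; balance $14,698.47
Payment period 4: opening $14,698.47; interest $308.66 → $15,007.13; payment $1,500.71; balance $13,506.42

$13,506.42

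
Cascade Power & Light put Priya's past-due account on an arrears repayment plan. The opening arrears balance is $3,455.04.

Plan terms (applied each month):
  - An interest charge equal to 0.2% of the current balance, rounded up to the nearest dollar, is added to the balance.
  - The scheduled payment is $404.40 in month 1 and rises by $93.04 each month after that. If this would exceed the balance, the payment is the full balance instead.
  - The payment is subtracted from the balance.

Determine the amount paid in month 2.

$497.44

Month 1: $3,455.04 +$7.00 interest = $3,462.04; pay $404.40 → $3,057.64
Month 2: $3,057.64 +$7.00 interest = $3,064.64; pay $497.44 → $2,567.20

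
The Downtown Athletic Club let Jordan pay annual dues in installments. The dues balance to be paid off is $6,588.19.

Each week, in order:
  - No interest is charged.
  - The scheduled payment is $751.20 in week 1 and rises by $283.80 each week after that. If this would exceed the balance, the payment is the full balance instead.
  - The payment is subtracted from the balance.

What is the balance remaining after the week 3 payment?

Week 1: opening $6,588.19; payment $751.20; balance $5,836.99
Week 2: opening $5,836.99; payment $1,035.00; balance $4,801.99
Week 3: opening $4,801.99; payment $1,318.80; balance $3,483.19

$3,483.19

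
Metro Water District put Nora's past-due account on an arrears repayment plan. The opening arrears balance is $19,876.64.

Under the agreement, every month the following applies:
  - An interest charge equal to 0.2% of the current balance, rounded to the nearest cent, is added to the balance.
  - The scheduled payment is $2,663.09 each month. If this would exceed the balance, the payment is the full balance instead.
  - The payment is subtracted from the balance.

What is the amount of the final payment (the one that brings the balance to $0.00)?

Month 1: $19,876.64 +$39.75 interest = $19,916.39; pay $2,663.09 → $17,253.30
Month 2: $17,253.30 +$34.51 interest = $17,287.81; pay $2,663.09 → $14,624.72
Month 3: $14,624.72 +$29.25 interest = $14,653.97; pay $2,663.09 → $11,990.88
Month 4: $11,990.88 +$23.98 interest = $12,014.86; pay $2,663.09 → $9,351.77
Month 5: $9,351.77 +$18.70 interest = $9,370.47; pay $2,663.09 → $6,707.38
Month 6: $6,707.38 +$13.41 interest = $6,720.79; pay $2,663.09 → $4,057.70
Month 7: $4,057.70 +$8.12 interest = $4,065.82; pay $2,663.09 → $1,402.73
Month 8: $1,402.73 +$2.81 interest = $1,405.54; pay $1,405.54 → $0.00

$1,405.54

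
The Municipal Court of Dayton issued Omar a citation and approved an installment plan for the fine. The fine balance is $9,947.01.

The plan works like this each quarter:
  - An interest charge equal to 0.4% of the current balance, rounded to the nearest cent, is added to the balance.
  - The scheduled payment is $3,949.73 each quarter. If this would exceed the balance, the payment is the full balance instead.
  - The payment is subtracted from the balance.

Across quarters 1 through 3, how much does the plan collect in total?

$10,019.40

# | Opening | Interest | Payment | End bal
1 | $9,947.01 | $39.79 | $3,949.73 | $6,037.07
2 | $6,037.07 | $24.15 | $3,949.73 | $2,111.49
3 | $2,111.49 | $8.45 | $2,119.94 | $0.00
Total paid: $10,019.40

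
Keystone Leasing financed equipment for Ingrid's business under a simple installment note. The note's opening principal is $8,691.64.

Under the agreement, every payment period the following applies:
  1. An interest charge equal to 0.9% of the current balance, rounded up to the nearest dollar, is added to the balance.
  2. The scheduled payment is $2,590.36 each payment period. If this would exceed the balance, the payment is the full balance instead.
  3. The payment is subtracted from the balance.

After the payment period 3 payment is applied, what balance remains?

Payment period 1: $8,691.64 +$79.00 interest = $8,770.64; pay $2,590.36 → $6,180.28
Payment period 2: $6,180.28 +$56.00 interest = $6,236.28; pay $2,590.36 → $3,645.92
Payment period 3: $3,645.92 +$33.00 interest = $3,678.92; pay $2,590.36 → $1,088.56

$1,088.56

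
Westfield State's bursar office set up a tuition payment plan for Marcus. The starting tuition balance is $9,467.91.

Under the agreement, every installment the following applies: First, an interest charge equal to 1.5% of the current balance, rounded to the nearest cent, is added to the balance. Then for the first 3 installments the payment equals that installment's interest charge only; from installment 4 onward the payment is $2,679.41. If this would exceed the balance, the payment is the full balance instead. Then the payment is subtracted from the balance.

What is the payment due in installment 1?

$142.02

# | Opening | Interest | Payment | End bal
1 | $9,467.91 | $142.02 | $142.02 | $9,467.91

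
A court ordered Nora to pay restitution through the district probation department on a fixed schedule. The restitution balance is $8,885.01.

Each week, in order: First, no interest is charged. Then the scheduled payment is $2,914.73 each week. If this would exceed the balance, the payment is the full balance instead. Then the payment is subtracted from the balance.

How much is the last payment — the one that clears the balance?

$140.82

Week 1: opening $8,885.01; payment $2,914.73; balance $5,970.28
Week 2: opening $5,970.28; payment $2,914.73; balance $3,055.55
Week 3: opening $3,055.55; payment $2,914.73; balance $140.82
Week 4: opening $140.82; payment $140.82; balance $0.00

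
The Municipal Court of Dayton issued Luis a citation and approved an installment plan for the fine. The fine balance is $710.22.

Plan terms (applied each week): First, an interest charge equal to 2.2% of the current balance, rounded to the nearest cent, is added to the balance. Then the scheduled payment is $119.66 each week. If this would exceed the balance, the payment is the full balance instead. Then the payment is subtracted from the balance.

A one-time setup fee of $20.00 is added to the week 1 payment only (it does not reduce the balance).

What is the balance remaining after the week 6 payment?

# | Opening | Interest | Payment | Fee | End bal
1 | $710.22 | $15.62 | $119.66 | $20.00 | $606.18
2 | $606.18 | $13.34 | $119.66 | — | $499.86
3 | $499.86 | $11.00 | $119.66 | — | $391.20
4 | $391.20 | $8.61 | $119.66 | — | $280.15
5 | $280.15 | $6.16 | $119.66 | — | $166.65
6 | $166.65 | $3.67 | $119.66 | — | $50.66

$50.66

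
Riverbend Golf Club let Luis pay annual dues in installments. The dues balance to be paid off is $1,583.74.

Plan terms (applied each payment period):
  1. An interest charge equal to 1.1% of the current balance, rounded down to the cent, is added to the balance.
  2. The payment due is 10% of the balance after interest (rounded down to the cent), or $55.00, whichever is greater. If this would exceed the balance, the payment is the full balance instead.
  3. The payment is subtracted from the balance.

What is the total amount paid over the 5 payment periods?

# | Opening | Interest | Payment | End bal
1 | $1,583.74 | $17.42 | $160.11 | $1,441.05
2 | $1,441.05 | $15.85 | $145.69 | $1,311.21
3 | $1,311.21 | $14.42 | $132.56 | $1,193.07
4 | $1,193.07 | $13.12 | $120.61 | $1,085.58
5 | $1,085.58 | $11.94 | $109.75 | $987.77
Total paid: $668.72

$668.72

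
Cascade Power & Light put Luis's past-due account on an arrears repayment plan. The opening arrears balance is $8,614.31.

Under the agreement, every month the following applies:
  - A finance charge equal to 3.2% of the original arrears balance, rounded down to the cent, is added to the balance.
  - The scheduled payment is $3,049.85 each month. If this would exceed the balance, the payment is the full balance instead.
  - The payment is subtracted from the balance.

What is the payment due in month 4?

$567.36

# | Opening | Interest | Payment | End bal
1 | $8,614.31 | $275.65 | $3,049.85 | $5,840.11
2 | $5,840.11 | $275.65 | $3,049.85 | $3,065.91
3 | $3,065.91 | $275.65 | $3,049.85 | $291.71
4 | $291.71 | $275.65 | $567.36 | $0.00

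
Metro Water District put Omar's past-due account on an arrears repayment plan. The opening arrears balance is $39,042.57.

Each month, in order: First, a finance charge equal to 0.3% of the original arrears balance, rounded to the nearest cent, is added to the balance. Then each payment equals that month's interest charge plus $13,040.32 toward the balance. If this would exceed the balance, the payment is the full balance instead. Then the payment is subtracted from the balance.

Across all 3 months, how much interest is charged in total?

Month 1: opening $39,042.57; interest $117.13 → $39,159.70; payment $13,157.45; balance $26,002.25
Month 2: opening $26,002.25; interest $117.13 → $26,119.38; payment $13,157.45; balance $12,961.93
Month 3: opening $12,961.93; interest $117.13 → $13,079.06; payment $13,079.06; balance $0.00
Total interest: $117.13 + $117.13 + $117.13 = $351.39

$351.39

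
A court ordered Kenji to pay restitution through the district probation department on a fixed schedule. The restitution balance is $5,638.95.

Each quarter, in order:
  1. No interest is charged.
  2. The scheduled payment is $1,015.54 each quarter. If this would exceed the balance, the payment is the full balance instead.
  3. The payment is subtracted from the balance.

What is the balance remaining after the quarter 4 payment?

$1,576.79

Quarter 1: opening $5,638.95; payment $1,015.54; balance $4,623.41
Quarter 2: opening $4,623.41; payment $1,015.54; balance $3,607.87
Quarter 3: opening $3,607.87; payment $1,015.54; balance $2,592.33
Quarter 4: opening $2,592.33; payment $1,015.54; balance $1,576.79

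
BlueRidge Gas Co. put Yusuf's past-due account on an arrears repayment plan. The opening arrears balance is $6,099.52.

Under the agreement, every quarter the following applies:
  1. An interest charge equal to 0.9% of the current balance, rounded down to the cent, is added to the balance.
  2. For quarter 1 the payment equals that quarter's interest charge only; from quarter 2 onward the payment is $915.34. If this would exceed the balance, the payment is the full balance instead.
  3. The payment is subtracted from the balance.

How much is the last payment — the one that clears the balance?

Quarter 1: opening $6,099.52; interest $54.89 → $6,154.41; payment $54.89; balance $6,099.52
Quarter 2: opening $6,099.52; interest $54.89 → $6,154.41; payment $915.34; balance $5,239.07
Quarter 3: opening $5,239.07; interest $47.15 → $5,286.22; payment $915.34; balance $4,370.88
Quarter 4: opening $4,370.88; interest $39.33 → $4,410.21; payment $915.34; balance $3,494.87
Quarter 5: opening $3,494.87; interest $31.45 → $3,526.32; payment $915.34; balance $2,610.98
Quarter 6: opening $2,610.98; interest $23.49 → $2,634.47; payment $915.34; balance $1,719.13
Quarter 7: opening $1,719.13; interest $15.47 → $1,734.60; payment $915.34; balance $819.26
Quarter 8: opening $819.26; interest $7.37 → $826.63; payment $826.63; balance $0.00

$826.63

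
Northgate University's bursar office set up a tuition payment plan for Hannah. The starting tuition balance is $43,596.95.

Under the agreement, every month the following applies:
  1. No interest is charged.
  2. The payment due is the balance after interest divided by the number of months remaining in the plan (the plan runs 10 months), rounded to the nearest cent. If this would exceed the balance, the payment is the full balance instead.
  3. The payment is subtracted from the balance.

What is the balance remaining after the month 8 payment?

Month 1: opening $43,596.95; payment $4,359.70; balance $39,237.25
Month 2: opening $39,237.25; payment $4,359.69; balance $34,877.56
Month 3: opening $34,877.56; payment $4,359.70; balance $30,517.86
Month 4: opening $30,517.86; payment $4,359.69; balance $26,158.17
Month 5: opening $26,158.17; payment $4,359.70; balance $21,798.47
Month 6: opening $21,798.47; payment $4,359.69; balance $17,438.78
Month 7: opening $17,438.78; payment $4,359.70; balance $13,079.08
Month 8: opening $13,079.08; payment $4,359.69; balance $8,719.39

$8,719.39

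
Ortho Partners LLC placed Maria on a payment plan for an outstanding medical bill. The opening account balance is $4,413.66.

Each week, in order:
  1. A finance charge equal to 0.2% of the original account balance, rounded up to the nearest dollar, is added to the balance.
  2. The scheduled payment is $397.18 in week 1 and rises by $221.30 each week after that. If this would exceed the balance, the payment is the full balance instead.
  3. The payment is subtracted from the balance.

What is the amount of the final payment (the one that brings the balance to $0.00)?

$268.76

Week 1: opening $4,413.66; interest $9.00 → $4,422.66; payment $397.18; balance $4,025.48
Week 2: opening $4,025.48; interest $9.00 → $4,034.48; payment $618.48; balance $3,416.00
Week 3: opening $3,416.00; interest $9.00 → $3,425.00; payment $839.78; balance $2,585.22
Week 4: opening $2,585.22; interest $9.00 → $2,594.22; payment $1,061.08; balance $1,533.14
Week 5: opening $1,533.14; interest $9.00 → $1,542.14; payment $1,282.38; balance $259.76
Week 6: opening $259.76; interest $9.00 → $268.76; payment $268.76; balance $0.00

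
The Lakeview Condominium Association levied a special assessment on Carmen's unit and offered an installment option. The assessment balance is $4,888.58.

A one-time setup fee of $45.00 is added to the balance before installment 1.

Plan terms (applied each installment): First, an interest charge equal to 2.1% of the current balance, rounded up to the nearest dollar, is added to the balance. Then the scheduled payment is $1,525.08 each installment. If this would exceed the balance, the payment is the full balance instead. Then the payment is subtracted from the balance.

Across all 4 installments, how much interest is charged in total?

# | Opening | Interest | Payment | End bal
1 | $4,933.58 | $104.00 | $1,525.08 | $3,512.50
2 | $3,512.50 | $74.00 | $1,525.08 | $2,061.42
3 | $2,061.42 | $44.00 | $1,525.08 | $580.34
4 | $580.34 | $13.00 | $593.34 | $0.00
Total interest: $104.00 + $74.00 + $44.00 + $13.00 = $235.00

$235.00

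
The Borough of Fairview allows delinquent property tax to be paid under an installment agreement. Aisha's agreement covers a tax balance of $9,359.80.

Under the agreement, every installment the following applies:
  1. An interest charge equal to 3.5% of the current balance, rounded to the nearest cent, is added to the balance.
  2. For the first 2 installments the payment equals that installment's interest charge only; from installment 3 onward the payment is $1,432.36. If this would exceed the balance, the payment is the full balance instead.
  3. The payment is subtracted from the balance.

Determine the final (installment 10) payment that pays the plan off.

Installment 1: opening $9,359.80; interest $327.59 → $9,687.39; payment $327.59; balance $9,359.80
Installment 2: opening $9,359.80; interest $327.59 → $9,687.39; payment $327.59; balance $9,359.80
Installment 3: opening $9,359.80; interest $327.59 → $9,687.39; payment $1,432.36; balance $8,255.03
Installment 4: opening $8,255.03; interest $288.93 → $8,543.96; payment $1,432.36; balance $7,111.60
Installment 5: opening $7,111.60; interest $248.91 → $7,360.51; payment $1,432.36; balance $5,928.15
Installment 6: opening $5,928.15; interest $207.49 → $6,135.64; payment $1,432.36; balance $4,703.28
Installment 7: opening $4,703.28; interest $164.61 → $4,867.89; payment $1,432.36; balance $3,435.53
Installment 8: opening $3,435.53; interest $120.24 → $3,555.77; payment $1,432.36; balance $2,123.41
Installment 9: opening $2,123.41; interest $74.32 → $2,197.73; payment $1,432.36; balance $765.37
Installment 10: opening $765.37; interest $26.79 → $792.16; payment $792.16; balance $0.00

$792.16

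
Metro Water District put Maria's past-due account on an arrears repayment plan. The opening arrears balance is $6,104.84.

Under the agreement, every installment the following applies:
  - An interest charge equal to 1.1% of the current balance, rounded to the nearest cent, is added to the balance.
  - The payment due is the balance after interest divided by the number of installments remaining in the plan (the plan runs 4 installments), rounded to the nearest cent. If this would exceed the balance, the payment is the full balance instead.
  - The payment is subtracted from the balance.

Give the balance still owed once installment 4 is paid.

# | Opening | Interest | Payment | End bal
1 | $6,104.84 | $67.15 | $1,543.00 | $4,628.99
2 | $4,628.99 | $50.92 | $1,559.97 | $3,119.94
3 | $3,119.94 | $34.32 | $1,577.13 | $1,577.13
4 | $1,577.13 | $17.35 | $1,594.48 | $0.00

$0.00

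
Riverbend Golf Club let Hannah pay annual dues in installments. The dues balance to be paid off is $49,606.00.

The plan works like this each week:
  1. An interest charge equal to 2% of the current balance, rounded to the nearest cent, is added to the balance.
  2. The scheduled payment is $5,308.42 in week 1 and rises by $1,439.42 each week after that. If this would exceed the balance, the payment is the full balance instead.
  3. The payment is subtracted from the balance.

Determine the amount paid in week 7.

$206.53

Week 1: opening $49,606.00; interest $992.12 → $50,598.12; payment $5,308.42; balance $45,289.70
Week 2: opening $45,289.70; interest $905.79 → $46,195.49; payment $6,747.84; balance $39,447.65
Week 3: opening $39,447.65; interest $788.95 → $40,236.60; payment $8,187.26; balance $32,049.34
Week 4: opening $32,049.34; interest $640.99 → $32,690.33; payment $9,626.68; balance $23,063.65
Week 5: opening $23,063.65; interest $461.27 → $23,524.92; payment $11,066.10; balance $12,458.82
Week 6: opening $12,458.82; interest $249.18 → $12,708.00; payment $12,505.52; balance $202.48
Week 7: opening $202.48; interest $4.05 → $206.53; payment $206.53; balance $0.00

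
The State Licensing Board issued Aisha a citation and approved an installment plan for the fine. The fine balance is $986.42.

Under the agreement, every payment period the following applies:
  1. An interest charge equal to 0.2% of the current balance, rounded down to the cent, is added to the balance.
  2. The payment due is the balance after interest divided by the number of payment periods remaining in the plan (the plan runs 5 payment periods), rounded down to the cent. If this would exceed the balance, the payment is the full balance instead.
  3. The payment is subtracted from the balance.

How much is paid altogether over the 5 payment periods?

$992.33

Payment period 1: $986.42 +$1.97 interest = $988.39; pay $197.67 → $790.72
Payment period 2: $790.72 +$1.58 interest = $792.30; pay $198.07 → $594.23
Payment period 3: $594.23 +$1.18 interest = $595.41; pay $198.47 → $396.94
Payment period 4: $396.94 +$0.79 interest = $397.73; pay $198.86 → $198.87
Payment period 5: $198.87 +$0.39 interest = $199.26; pay $199.26 → $0.00
Total paid: $992.33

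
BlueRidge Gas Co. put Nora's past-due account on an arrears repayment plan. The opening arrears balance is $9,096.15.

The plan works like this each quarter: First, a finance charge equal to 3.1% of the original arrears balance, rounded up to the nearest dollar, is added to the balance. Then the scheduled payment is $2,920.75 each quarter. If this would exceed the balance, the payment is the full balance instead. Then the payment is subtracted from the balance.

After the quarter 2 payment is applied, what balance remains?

Quarter 1: $9,096.15 +$282.00 interest = $9,378.15; pay $2,920.75 → $6,457.40
Quarter 2: $6,457.40 +$282.00 interest = $6,739.40; pay $2,920.75 → $3,818.65

$3,818.65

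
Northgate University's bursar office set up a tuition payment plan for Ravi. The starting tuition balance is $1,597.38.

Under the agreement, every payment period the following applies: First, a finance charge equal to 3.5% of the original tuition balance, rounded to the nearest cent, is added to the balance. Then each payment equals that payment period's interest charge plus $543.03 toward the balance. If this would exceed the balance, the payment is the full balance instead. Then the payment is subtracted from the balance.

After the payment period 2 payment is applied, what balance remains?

$511.32

Payment period 1: opening $1,597.38; interest $55.91 → $1,653.29; payment $598.94; balance $1,054.35
Payment period 2: opening $1,054.35; interest $55.91 → $1,110.26; payment $598.94; balance $511.32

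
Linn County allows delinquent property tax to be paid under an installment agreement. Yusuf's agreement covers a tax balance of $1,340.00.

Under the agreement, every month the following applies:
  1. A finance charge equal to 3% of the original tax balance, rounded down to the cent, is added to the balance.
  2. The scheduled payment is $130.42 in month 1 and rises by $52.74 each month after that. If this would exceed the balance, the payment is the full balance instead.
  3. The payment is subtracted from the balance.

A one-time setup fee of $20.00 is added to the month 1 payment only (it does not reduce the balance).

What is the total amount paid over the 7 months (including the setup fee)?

Month 1: opening $1,340.00; interest $40.20 → $1,380.20; payment $130.42 (+ $20.00 fee); balance $1,249.78
Month 2: opening $1,249.78; interest $40.20 → $1,289.98; payment $183.16; balance $1,106.82
Month 3: opening $1,106.82; interest $40.20 → $1,147.02; payment $235.90; balance $911.12
Month 4: opening $911.12; interest $40.20 → $951.32; payment $288.64; balance $662.68
Month 5: opening $662.68; interest $40.20 → $702.88; payment $341.38; balance $361.50
Month 6: opening $361.50; interest $40.20 → $401.70; payment $394.12; balance $7.58
Month 7: opening $7.58; interest $40.20 → $47.78; payment $47.78; balance $0.00
Total paid: $1,641.40

$1,641.40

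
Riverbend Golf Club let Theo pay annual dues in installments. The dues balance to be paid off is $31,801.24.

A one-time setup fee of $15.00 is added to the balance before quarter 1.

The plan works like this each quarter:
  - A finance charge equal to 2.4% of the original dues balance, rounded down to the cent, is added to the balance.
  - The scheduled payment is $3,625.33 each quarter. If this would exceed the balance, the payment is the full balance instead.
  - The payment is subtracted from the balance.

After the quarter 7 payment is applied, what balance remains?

$11,781.47

# | Opening | Interest | Payment | End bal
1 | $31,816.24 | $763.22 | $3,625.33 | $28,954.13
2 | $28,954.13 | $763.22 | $3,625.33 | $26,092.02
3 | $26,092.02 | $763.22 | $3,625.33 | $23,229.91
4 | $23,229.91 | $763.22 | $3,625.33 | $20,367.80
5 | $20,367.80 | $763.22 | $3,625.33 | $17,505.69
6 | $17,505.69 | $763.22 | $3,625.33 | $14,643.58
7 | $14,643.58 | $763.22 | $3,625.33 | $11,781.47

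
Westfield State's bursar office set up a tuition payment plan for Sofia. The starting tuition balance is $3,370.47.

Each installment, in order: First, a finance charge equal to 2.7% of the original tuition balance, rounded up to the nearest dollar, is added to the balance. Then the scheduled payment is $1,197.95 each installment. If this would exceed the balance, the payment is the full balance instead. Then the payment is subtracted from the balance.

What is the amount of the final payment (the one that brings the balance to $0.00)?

Installment 1: opening $3,370.47; interest $92.00 → $3,462.47; payment $1,197.95; balance $2,264.52
Installment 2: opening $2,264.52; interest $92.00 → $2,356.52; payment $1,197.95; balance $1,158.57
Installment 3: opening $1,158.57; interest $92.00 → $1,250.57; payment $1,197.95; balance $52.62
Installment 4: opening $52.62; interest $92.00 → $144.62; payment $144.62; balance $0.00

$144.62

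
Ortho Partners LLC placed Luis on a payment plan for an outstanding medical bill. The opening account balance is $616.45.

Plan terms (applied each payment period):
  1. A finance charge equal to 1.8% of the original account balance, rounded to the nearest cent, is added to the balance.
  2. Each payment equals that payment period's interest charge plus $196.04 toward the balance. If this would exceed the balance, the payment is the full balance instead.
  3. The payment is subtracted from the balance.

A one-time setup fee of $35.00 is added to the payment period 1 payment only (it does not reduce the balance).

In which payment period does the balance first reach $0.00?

# | Opening | Interest | Payment | Fee | End bal
1 | $616.45 | $11.10 | $207.14 | $35.00 | $420.41
2 | $420.41 | $11.10 | $207.14 | — | $224.37
3 | $224.37 | $11.10 | $207.14 | — | $28.33
4 | $28.33 | $11.10 | $39.43 | — | $0.00
Balance reaches $0.00 in payment period 4.

4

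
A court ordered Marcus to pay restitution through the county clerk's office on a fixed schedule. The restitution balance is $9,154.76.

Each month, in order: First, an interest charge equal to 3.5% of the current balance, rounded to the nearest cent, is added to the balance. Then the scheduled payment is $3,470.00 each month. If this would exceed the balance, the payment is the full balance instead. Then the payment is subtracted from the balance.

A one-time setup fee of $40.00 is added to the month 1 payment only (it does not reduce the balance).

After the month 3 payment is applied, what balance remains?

$0.00

Month 1: $9,154.76 +$320.42 interest = $9,475.18; pay $3,470.00 (+ $40.00 fee) → $6,005.18
Month 2: $6,005.18 +$210.18 interest = $6,215.36; pay $3,470.00 → $2,745.36
Month 3: $2,745.36 +$96.09 interest = $2,841.45; pay $2,841.45 → $0.00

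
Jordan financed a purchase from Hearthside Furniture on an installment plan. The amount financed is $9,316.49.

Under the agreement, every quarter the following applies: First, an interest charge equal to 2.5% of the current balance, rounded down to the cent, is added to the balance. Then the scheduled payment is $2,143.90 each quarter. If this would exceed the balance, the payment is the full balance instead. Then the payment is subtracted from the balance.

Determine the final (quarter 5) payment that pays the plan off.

Quarter 1: opening $9,316.49; interest $232.91 → $9,549.40; payment $2,143.90; balance $7,405.50
Quarter 2: opening $7,405.50; interest $185.13 → $7,590.63; payment $2,143.90; balance $5,446.73
Quarter 3: opening $5,446.73; interest $136.16 → $5,582.89; payment $2,143.90; balance $3,438.99
Quarter 4: opening $3,438.99; interest $85.97 → $3,524.96; payment $2,143.90; balance $1,381.06
Quarter 5: opening $1,381.06; interest $34.52 → $1,415.58; payment $1,415.58; balance $0.00

$1,415.58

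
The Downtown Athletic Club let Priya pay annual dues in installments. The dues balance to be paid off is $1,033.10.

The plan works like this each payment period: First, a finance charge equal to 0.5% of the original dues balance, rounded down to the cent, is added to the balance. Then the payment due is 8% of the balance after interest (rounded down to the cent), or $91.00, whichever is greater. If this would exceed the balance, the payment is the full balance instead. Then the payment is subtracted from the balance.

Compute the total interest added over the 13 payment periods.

$67.08

Payment period 1: opening $1,033.10; interest $5.16 → $1,038.26; payment $91.00; balance $947.26
Payment period 2: opening $947.26; interest $5.16 → $952.42; payment $91.00; balance $861.42
Payment period 3: opening $861.42; interest $5.16 → $866.58; payment $91.00; balance $775.58
Payment period 4: opening $775.58; interest $5.16 → $780.74; payment $91.00; balance $689.74
Payment period 5: opening $689.74; interest $5.16 → $694.90; payment $91.00; balance $603.90
Payment period 6: opening $603.90; interest $5.16 → $609.06; payment $91.00; balance $518.06
Payment period 7: opening $518.06; interest $5.16 → $523.22; payment $91.00; balance $432.22
Payment period 8: opening $432.22; interest $5.16 → $437.38; payment $91.00; balance $346.38
Payment period 9: opening $346.38; interest $5.16 → $351.54; payment $91.00; balance $260.54
Payment period 10: opening $260.54; interest $5.16 → $265.70; payment $91.00; balance $174.70
Payment period 11: opening $174.70; interest $5.16 → $179.86; payment $91.00; balance $88.86
Payment period 12: opening $88.86; interest $5.16 → $94.02; payment $91.00; balance $3.02
Payment period 13: opening $3.02; interest $5.16 → $8.18; payment $8.18; balance $0.00
Total interest: $5.16 + $5.16 + $5.16 + $5.16 + $5.16 + $5.16 + $5.16 + $5.16 + $5.16 + $5.16 + $5.16 + $5.16 + $5.16 = $67.08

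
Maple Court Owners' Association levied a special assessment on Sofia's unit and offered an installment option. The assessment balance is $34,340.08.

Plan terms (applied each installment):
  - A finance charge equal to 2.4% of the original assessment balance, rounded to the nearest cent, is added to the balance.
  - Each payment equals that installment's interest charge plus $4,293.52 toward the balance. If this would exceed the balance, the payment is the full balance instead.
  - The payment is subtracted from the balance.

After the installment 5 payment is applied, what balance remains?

$12,872.48

Installment 1: opening $34,340.08; interest $824.16 → $35,164.24; payment $5,117.68; balance $30,046.56
Installment 2: opening $30,046.56; interest $824.16 → $30,870.72; payment $5,117.68; balance $25,753.04
Installment 3: opening $25,753.04; interest $824.16 → $26,577.20; payment $5,117.68; balance $21,459.52
Installment 4: opening $21,459.52; interest $824.16 → $22,283.68; payment $5,117.68; balance $17,166.00
Installment 5: opening $17,166.00; interest $824.16 → $17,990.16; payment $5,117.68; balance $12,872.48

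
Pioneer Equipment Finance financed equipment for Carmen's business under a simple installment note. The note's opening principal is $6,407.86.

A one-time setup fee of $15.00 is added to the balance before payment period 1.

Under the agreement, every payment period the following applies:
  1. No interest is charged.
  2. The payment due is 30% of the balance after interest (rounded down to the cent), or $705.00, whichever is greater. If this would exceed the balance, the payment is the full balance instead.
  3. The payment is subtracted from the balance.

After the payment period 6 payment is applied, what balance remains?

$88.05

# | Opening | Payment | End bal
1 | $6,422.86 | $1,926.85 | $4,496.01
2 | $4,496.01 | $1,348.80 | $3,147.21
3 | $3,147.21 | $944.16 | $2,203.05
4 | $2,203.05 | $705.00 | $1,498.05
5 | $1,498.05 | $705.00 | $793.05
6 | $793.05 | $705.00 | $88.05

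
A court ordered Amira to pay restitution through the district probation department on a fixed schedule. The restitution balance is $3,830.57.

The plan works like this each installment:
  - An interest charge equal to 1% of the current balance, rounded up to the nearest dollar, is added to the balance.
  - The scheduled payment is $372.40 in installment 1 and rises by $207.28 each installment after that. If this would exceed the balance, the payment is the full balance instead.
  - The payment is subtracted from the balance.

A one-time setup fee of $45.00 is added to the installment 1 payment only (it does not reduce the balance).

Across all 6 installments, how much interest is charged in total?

Installment 1: $3,830.57 +$39.00 interest = $3,869.57; pay $372.40 (+ $45.00 fee) → $3,497.17
Installment 2: $3,497.17 +$35.00 interest = $3,532.17; pay $579.68 → $2,952.49
Installment 3: $2,952.49 +$30.00 interest = $2,982.49; pay $786.96 → $2,195.53
Installment 4: $2,195.53 +$22.00 interest = $2,217.53; pay $994.24 → $1,223.29
Installment 5: $1,223.29 +$13.00 interest = $1,236.29; pay $1,201.52 → $34.77
Installment 6: $34.77 +$1.00 interest = $35.77; pay $35.77 → $0.00
Total interest: $39.00 + $35.00 + $30.00 + $22.00 + $13.00 + $1.00 = $140.00

$140.00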